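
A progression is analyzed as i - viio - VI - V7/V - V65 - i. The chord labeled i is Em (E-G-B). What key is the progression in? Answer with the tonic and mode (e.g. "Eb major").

E minor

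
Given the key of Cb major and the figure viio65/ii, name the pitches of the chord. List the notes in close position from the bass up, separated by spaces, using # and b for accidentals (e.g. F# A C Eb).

viio65/ii is a secondary leading-tone chord. The target ii is Db in Cb major; the applied chord is rooted a semitone below, on C.
Building a fully diminished seventh chord on C gives C-Eb-Gb-Bbb.
With the 65 figure the chord is in first inversion; from the bass Eb upward in close position it reads Eb-Gb-Bbb-C.

Eb Gb Bbb C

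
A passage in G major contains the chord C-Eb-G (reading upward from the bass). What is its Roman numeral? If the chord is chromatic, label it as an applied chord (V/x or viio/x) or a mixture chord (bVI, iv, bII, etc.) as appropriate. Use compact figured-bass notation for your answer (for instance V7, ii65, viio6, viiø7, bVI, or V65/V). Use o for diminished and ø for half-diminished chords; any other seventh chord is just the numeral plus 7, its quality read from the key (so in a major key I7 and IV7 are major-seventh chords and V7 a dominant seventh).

iv

The pitches C-Eb-G form a minor triad rooted on C.
C is the fourth degree of G major. This is the minor subdominant, borrowed from the parallel minor.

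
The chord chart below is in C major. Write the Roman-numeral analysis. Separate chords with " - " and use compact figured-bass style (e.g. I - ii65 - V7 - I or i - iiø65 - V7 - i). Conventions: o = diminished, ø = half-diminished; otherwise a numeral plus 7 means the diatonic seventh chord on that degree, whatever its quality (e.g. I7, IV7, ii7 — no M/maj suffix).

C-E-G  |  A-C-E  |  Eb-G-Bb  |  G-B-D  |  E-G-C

I - vi - bIII - V - I6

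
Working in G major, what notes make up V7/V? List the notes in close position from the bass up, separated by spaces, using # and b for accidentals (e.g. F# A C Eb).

A C# E G

V7/V is a secondary dominant — the dominant seventh of V. V in G major is D, so the applied chord's root is A, a perfect fifth above.
Building a dominant seventh chord on A gives A-C#-E-G.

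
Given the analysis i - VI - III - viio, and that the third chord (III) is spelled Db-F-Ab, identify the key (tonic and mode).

III is given as Db-F-Ab — a major triad with root Db.
III on Db implies Db is the mediant; that puts the tonic at Bb, and the uppercase numeral fits minor mode.

Bb minor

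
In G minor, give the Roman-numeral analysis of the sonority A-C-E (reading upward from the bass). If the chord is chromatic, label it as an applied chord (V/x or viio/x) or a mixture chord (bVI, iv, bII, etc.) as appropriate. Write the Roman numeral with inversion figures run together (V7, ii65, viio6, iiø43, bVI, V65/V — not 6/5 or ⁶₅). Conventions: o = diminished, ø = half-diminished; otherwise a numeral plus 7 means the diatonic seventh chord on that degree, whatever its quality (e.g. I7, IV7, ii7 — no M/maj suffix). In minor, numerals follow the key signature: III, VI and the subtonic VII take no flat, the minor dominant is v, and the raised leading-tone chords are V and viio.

Stacked in thirds the chord is A-C-E: a minor triad on A.
A is the second degree of G minor. This is the minor supertonic, borrowed from the parallel major (the Dorian ii).

ii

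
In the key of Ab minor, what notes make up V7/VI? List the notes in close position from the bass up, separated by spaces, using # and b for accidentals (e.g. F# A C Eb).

Cb Eb Gb Bbb

The slash means an applied dominant: we want the dominant of VI. In Ab minor, VI is Fb major, and its dominant is built on Cb.
Building a dominant seventh chord on Cb gives Cb-Eb-Gb-Bbb.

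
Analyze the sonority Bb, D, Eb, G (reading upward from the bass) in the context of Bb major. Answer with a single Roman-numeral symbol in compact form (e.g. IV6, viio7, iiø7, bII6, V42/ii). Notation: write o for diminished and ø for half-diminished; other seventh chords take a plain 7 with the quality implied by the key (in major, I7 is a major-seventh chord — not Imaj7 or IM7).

Stacked in thirds the chord is Eb-G-Bb-D: a major seventh chord on Eb.
Eb is scale degree 4 in Bb major, and a major seventh chord on that degree is written IV7.
With Bb in the bass the chord is in second inversion, so the figured bass is 43.

IV43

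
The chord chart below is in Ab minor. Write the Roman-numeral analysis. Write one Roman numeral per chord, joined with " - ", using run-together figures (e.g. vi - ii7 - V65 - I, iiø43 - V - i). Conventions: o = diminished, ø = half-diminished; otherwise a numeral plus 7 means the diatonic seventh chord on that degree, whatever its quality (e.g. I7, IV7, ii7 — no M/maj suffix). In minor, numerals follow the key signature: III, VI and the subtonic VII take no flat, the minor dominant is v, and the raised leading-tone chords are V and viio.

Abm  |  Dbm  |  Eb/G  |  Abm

Abm: minor triad on Ab = scale degree 1 → i.
Dbm: root Db is the subdominant; minor triad there is iv.
Eb/G has root Eb, degree 5 in Ab minor, so V6.
Abm: minor triad on Ab = scale degree 1 → i.

i - iv - V6 - i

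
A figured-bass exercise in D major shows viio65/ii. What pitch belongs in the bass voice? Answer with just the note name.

F#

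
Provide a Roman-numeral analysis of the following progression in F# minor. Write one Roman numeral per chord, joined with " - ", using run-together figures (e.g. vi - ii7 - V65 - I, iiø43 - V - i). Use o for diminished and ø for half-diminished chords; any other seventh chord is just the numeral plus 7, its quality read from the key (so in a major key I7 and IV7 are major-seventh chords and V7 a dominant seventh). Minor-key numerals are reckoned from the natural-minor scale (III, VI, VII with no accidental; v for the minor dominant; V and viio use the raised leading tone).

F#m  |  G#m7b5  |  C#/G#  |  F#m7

i - iiø7 - V64 - i7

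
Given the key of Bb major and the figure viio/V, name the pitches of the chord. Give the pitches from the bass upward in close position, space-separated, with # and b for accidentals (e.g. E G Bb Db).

E G Bb

The slash marks an applied leading-tone chord: viio of V. In Bb major, V is F, so the leading tone to it is E, a half step below.
Building a diminished triad on E gives E-G-Bb.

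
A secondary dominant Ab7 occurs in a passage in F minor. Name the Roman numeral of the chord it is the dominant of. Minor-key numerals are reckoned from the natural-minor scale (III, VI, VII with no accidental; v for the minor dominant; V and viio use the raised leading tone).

VI

The chord is a dominant seventh chord on Ab.
A dominant resolves down a perfect fifth: Ab → Db. In F minor, Db is scale degree 6, i.e. VI.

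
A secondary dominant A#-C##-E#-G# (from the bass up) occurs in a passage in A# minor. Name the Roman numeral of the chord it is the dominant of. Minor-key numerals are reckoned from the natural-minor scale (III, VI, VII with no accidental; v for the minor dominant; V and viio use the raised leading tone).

The chord is a dominant seventh chord on A#.
A dominant resolves down a perfect fifth: A# → D#. In A# minor, D# is scale degree 4, i.e. iv.

iv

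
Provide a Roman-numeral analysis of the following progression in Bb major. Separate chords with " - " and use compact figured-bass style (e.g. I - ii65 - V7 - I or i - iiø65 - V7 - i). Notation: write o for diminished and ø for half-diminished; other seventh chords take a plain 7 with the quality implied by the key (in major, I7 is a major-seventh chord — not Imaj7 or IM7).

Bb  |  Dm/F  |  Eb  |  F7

I - iii6 - IV - V7

Bb: major triad on Bb = scale degree 1 → I.
Dm/F: root D is the mediant; minor triad there is iii6.
Eb has root Eb, degree 4 in Bb major, so IV.
F7: dominant seventh chord on F = scale degree 5 → V7.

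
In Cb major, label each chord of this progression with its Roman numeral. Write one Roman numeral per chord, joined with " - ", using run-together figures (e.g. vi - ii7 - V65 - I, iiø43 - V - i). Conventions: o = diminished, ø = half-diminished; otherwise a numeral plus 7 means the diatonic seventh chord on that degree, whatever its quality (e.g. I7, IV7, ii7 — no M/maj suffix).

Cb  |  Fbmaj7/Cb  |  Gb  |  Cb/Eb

I - IV43 - V - I6

Cb: major triad on Cb = scale degree 1 → I.
Fbmaj7/Cb has root Fb, degree 4 in Cb major, so IV43.
Gb: major triad on Gb = scale degree 5 → V.
Cb/Eb has root Cb, degree 1 in Cb major, so I6.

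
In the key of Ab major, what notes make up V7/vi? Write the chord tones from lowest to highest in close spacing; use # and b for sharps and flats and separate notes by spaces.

C E G Bb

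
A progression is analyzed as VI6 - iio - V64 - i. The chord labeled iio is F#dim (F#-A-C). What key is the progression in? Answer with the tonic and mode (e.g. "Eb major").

The chord F#dim is a diminished triad rooted on F#; its label is iio.
Counting down one scale step from F# places the tonic on E; a diminished triad on degree 2 is diatonic only in minor.

E minor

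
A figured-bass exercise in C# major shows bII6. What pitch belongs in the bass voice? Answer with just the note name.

F#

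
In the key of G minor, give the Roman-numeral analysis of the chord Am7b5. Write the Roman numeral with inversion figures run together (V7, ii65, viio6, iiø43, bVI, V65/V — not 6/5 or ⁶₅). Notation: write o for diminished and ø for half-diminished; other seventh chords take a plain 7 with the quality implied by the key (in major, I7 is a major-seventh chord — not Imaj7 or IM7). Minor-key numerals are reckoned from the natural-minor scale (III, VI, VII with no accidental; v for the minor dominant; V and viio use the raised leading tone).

iiø7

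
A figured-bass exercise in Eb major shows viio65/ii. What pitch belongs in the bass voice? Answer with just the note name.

G

The applied chord viio65/ii is rooted on E: E-G-Bb-Db.
The figure 65 means first inversion — the third is in the bass.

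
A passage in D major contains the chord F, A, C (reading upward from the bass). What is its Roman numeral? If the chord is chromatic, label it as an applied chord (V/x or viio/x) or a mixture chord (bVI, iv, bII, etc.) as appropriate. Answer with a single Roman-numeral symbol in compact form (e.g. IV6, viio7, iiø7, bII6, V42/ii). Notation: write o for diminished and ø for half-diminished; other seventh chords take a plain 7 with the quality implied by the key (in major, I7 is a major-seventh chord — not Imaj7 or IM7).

bIII

Stacked in thirds the chord is F-A-C: a major triad on F.
F is the lowered third degree of D major (diatonic 3 would be F#). This is a major triad on the lowered third degree, borrowed from the parallel minor.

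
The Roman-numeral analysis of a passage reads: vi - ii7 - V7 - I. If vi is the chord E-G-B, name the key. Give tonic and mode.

G major

vi is given as E-G-B — a minor triad with root E.
vi on E implies E is the submediant; that puts the tonic at G, and the lowercase numeral fits major mode.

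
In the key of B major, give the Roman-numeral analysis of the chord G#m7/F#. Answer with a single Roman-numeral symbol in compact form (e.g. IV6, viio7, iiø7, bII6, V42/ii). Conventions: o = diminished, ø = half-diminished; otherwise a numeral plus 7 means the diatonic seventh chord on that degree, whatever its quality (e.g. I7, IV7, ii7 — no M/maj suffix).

The pitches G#-B-D#-F# form a minor seventh chord rooted on G#.
G# is scale degree 6 in B major, and a minor seventh chord on that degree is written vi7.
With F# in the bass the chord is in third inversion, so the figured bass is 42.

vi42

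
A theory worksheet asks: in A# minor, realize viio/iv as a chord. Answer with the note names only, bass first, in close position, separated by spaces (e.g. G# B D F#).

C## E# G#

viio/iv is a secondary leading-tone chord. The target iv is D# in A# minor; the applied chord is rooted a semitone below, on C##.
Building a diminished triad on C## gives C##-E#-G#.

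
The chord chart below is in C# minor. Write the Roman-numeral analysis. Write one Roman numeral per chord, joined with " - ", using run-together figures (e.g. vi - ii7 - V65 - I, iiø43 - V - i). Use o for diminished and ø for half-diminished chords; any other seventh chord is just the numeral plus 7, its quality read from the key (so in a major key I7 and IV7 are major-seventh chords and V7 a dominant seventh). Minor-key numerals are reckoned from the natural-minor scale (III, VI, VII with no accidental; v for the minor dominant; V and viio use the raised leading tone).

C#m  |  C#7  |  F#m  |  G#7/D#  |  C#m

C#m: root C# is the tonic; minor triad there is i.
C#7 is the secondary dominant of iv (dominant seventh chord on C#): V7/iv.
F#m: minor triad on F# = scale degree 4 → iv.
G#7/D#: root G# is the dominant; dominant seventh chord there is V43.
C#m: minor triad on C# = scale degree 1 → i.

i - V7/iv - iv - V43 - i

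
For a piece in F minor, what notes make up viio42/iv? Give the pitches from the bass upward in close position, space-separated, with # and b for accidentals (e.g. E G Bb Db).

viio42/iv is a secondary leading-tone chord. The target iv is Bb in F minor; the applied chord is rooted a semitone below, on A.
Building a fully diminished seventh chord on A gives A-C-Eb-Gb.
The figured bass 42 indicates third inversion, placing the seventh (Gb) in the bass: Gb-A-C-Eb.

Gb A C Eb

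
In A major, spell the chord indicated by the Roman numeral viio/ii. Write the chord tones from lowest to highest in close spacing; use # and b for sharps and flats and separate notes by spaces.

The slash marks an applied leading-tone chord: viio of ii. In A major, ii is B, so the leading tone to it is A#, a half step below.
Building a diminished triad on A# gives A#-C#-E.

A# C# E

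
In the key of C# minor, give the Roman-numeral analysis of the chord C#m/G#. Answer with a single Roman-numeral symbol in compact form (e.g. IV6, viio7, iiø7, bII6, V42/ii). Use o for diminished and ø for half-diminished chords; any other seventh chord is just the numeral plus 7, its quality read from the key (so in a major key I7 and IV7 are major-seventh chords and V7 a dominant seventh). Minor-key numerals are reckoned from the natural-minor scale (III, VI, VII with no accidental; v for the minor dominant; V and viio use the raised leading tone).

Stacked in thirds the chord is C#-E-G#: a minor triad on C#.
C# is scale degree 1 in C# minor, and a minor triad on that degree is written i.
With G# in the bass the chord is in second inversion, so the figured bass is 64.

i64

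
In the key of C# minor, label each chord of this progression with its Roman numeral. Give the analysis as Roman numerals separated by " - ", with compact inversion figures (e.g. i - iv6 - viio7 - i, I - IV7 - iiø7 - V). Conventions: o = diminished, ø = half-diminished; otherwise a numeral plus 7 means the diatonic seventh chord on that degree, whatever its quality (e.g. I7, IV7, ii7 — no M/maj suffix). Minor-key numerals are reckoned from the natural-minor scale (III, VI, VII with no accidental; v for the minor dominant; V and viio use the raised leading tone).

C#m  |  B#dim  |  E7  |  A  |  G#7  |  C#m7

C#m has root C#, degree 1 in C# minor, so i.
B#dim: diminished triad on B# = scale degree 7 → viio.
E7: chromatic; E is V of VI, so V7/VI.
A has root A, degree 6 in C# minor, so VI.
G#7 has root G#, degree 5 in C# minor, so V7.
C#m7 has root C#, degree 1 in C# minor, so i7.

i - viio - V7/VI - VI - V7 - i7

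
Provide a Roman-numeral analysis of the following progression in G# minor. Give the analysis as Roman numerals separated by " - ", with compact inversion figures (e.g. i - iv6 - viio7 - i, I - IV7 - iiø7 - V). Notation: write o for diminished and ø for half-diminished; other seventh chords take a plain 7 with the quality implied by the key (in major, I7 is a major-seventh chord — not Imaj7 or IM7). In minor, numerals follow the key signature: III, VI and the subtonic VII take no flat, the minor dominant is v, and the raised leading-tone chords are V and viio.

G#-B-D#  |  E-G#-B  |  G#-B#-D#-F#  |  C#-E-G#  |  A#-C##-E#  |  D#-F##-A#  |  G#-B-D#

i - VI - V7/iv - iv - V/V - V - i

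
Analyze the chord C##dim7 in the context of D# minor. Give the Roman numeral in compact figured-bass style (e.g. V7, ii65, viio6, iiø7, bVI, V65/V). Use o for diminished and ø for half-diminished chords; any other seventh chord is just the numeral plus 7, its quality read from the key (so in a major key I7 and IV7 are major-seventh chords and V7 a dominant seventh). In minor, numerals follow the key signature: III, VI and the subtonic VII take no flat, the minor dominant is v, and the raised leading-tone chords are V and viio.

viio7

Stacked in thirds the chord is C##-E#-G#-B: a fully diminished seventh chord on C##.
C## is scale degree 7 in D# minor, and a fully diminished seventh chord on that degree is written viio7.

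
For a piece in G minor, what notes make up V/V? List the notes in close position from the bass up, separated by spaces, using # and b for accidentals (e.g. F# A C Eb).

The slash means an applied dominant: we want the dominant of V. In G minor, V is D major, and its dominant is built on A.
Building a major triad on A gives A-C#-E.

A C# E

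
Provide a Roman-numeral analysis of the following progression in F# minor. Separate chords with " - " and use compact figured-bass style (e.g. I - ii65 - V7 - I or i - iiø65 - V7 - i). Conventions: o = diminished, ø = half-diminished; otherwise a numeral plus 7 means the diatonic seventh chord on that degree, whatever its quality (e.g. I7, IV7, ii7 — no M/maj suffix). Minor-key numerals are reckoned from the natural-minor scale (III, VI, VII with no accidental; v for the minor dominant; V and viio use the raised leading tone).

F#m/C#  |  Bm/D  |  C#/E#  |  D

i64 - iv6 - V6 - VI

F#m/C#: minor triad on F# = scale degree 1 → i64.
Bm/D: root B is the subdominant; minor triad there is iv6.
C#/E#: major triad on C# = scale degree 5 → V6.
D has root D, degree 6 in F# minor, so VI.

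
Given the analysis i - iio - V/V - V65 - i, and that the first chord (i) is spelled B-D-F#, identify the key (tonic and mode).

i is given as B-D-F# — a minor triad with root B.
If B is scale degree 1 and the mode makes that degree carry a minor triad, the tonic is B and the mode is minor.

B minor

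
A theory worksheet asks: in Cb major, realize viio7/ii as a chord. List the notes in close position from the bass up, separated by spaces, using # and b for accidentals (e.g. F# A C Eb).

C Eb Gb Bbb

viio7/ii is a secondary leading-tone chord. The target ii is Db in Cb major; the applied chord is rooted a semitone below, on C.
Building a fully diminished seventh chord on C gives C-Eb-Gb-Bbb.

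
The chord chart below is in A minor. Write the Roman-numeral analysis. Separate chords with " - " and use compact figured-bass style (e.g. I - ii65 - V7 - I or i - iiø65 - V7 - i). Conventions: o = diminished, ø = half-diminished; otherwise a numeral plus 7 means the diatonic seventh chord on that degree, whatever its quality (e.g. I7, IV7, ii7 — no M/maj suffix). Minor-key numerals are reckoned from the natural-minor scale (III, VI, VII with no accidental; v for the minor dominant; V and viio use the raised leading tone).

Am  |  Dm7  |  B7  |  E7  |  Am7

i - iv7 - V7/V - V7 - i7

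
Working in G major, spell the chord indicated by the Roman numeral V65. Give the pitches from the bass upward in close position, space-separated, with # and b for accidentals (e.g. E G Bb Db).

F# A C D

The numeral's case and figure indicate a dominant seventh chord. In G major its root, the dominant, is D.
Stacking thirds from D gives D-F#-A-C.
With the 65 figure the chord is in first inversion; from the bass F# upward in close position it reads F#-A-C-D.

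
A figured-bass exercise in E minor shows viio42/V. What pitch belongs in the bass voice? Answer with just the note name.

G

The applied chord viio42/V is rooted on A#: A#-C#-E-G.
The figure 42 means third inversion — the seventh is in the bass.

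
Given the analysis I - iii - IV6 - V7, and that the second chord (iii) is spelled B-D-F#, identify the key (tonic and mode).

iii is given as B-D-F# — a minor triad with root B.
Counting down 2 scale steps from B places the tonic on G; a minor triad on degree 3 is diatonic only in major.

G major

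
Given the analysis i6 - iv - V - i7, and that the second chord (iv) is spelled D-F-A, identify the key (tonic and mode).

The chord Dm is a minor triad rooted on D; its label is iv.
If D is scale degree 4 and the mode makes that degree carry a minor triad, the tonic is A and the mode is minor.

A minor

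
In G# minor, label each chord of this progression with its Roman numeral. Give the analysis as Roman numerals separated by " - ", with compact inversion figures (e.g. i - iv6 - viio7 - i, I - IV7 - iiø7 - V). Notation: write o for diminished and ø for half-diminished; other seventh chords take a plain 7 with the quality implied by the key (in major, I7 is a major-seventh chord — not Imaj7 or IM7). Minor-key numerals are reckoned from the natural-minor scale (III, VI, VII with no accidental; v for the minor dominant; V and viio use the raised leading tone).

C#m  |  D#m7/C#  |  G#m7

iv - v42 - i7

C#m: minor triad on C# = scale degree 4 → iv.
D#m7/C#: minor seventh chord on D# = scale degree 5 → v42.
G#m7: minor seventh chord on G# = scale degree 1 → i7.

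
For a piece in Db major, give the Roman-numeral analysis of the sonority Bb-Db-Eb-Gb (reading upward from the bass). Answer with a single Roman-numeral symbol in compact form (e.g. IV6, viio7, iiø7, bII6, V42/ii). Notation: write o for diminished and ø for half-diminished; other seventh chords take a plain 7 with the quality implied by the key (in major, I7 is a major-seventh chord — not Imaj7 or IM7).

Stacked in thirds the chord is Eb-Gb-Bb-Db: a minor seventh chord on Eb.
Eb is scale degree 2 in Db major, and a minor seventh chord on that degree is written ii7.
With Bb in the bass the chord is in second inversion, so the figured bass is 43.

ii43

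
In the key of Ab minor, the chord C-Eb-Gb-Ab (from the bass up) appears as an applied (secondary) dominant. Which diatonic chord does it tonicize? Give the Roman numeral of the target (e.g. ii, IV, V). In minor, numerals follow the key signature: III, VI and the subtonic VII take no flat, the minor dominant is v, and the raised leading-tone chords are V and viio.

iv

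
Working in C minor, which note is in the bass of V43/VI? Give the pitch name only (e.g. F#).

The applied chord V43/VI is rooted on Eb: Eb-G-Bb-Db.
The figure 43 means second inversion — the fifth is in the bass.

Bb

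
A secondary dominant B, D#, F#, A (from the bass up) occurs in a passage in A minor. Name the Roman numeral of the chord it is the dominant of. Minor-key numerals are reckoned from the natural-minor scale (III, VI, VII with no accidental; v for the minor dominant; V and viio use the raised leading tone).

V

The chord is a dominant seventh chord on B.
A dominant resolves down a perfect fifth: B → E. In A minor, E is scale degree 5, i.e. V.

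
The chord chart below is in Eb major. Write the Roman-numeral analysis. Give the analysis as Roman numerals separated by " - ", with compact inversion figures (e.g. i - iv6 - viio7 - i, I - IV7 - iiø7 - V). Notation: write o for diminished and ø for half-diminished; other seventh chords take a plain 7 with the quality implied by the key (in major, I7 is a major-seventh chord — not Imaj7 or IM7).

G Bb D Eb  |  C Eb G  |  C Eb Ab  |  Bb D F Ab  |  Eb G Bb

G-Bb-D-Eb has root Eb, degree 1 in Eb major, so I65.
C-Eb-G has root C, degree 6 in Eb major, so vi.
C-Eb-Ab: root Ab is the subdominant; major triad there is IV6.
Bb-D-F-Ab has root Bb, degree 5 in Eb major, so V7.
Eb-G-Bb: major triad on Eb = scale degree 1 → I.

I65 - vi - IV6 - V7 - I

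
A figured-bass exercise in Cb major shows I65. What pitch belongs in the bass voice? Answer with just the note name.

I in Cb major has root Cb; the chord is Cb-Eb-Gb-Bb.
The figure 65 means first inversion — the third is in the bass.

Eb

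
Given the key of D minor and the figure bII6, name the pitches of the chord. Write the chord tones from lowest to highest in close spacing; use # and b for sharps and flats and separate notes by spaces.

G Bb Eb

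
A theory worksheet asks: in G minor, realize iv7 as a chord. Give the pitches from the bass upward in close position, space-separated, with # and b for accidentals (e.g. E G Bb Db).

In G minor, scale degree 4 is C, and the diatonic chord built there is a minor seventh chord.
Stacking thirds from C gives C-Eb-G-Bb.

C Eb G Bb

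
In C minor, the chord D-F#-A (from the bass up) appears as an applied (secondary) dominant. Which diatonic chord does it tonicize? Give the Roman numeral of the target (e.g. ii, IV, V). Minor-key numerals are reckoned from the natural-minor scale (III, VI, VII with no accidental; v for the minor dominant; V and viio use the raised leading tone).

The chord is a major triad on D.
A dominant resolves down a perfect fifth: D → G. In C minor, G is scale degree 5, i.e. V.

V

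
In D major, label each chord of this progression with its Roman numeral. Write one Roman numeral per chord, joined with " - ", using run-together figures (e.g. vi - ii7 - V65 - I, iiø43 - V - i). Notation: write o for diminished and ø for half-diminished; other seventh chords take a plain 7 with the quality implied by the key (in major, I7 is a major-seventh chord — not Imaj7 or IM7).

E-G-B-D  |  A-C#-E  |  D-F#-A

ii7 - V - I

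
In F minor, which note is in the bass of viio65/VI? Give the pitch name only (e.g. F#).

Eb

The applied chord viio65/VI is rooted on C: C-Eb-Gb-Bbb.
The figure 65 means first inversion — the third is in the bass.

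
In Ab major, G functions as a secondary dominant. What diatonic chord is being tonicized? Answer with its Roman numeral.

The chord is a major triad on G.
A dominant resolves down a perfect fifth: G → C. In Ab major, C is scale degree 3, i.e. iii.

iii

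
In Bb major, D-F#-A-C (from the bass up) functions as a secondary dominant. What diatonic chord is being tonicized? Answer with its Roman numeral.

The chord is a dominant seventh chord on D.
A dominant resolves down a perfect fifth: D → G. In Bb major, G is scale degree 6, i.e. vi.

vi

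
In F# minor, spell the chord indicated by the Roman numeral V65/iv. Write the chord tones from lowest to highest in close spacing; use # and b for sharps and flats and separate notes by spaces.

The slash means an applied dominant: we want the dominant of iv. In F# minor, iv is B minor, and its dominant is built on F#.
Building a dominant seventh chord on F# gives F#-A#-C#-E.
With the 65 figure the chord is in first inversion; from the bass A# upward in close position it reads A#-C#-E-F#.

A# C# E F#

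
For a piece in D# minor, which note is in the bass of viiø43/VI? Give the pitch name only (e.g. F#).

E

The applied chord viiø43/VI is rooted on A#: A#-C#-E-G#.
The figure 43 means second inversion — the fifth is in the bass.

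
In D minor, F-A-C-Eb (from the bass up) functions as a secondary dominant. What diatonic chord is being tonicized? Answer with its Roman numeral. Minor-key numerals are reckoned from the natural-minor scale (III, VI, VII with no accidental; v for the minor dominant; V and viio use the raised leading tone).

The chord is a dominant seventh chord on F.
A dominant resolves down a perfect fifth: F → Bb. In D minor, Bb is scale degree 6, i.e. VI.

VI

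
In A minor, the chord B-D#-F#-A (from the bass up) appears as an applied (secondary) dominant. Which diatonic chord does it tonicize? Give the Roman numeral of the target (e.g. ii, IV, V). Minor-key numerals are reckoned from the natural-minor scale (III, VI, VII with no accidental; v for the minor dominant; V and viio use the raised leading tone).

The chord is a dominant seventh chord on B.
A dominant resolves down a perfect fifth: B → E. In A minor, E is scale degree 5, i.e. V.

V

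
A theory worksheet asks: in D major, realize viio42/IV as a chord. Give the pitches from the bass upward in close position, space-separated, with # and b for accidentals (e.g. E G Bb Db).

Eb F# A C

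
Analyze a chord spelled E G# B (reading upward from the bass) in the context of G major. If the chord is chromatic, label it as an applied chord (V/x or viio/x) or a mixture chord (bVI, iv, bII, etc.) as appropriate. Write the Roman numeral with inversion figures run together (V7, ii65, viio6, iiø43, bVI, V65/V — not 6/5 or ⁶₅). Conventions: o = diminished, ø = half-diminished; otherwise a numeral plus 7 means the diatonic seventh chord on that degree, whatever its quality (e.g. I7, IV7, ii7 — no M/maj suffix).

The pitches E-G#-B form a major triad rooted on E.
E is not a diatonic chord root with this quality in G major, but it lies a perfect fifth above A (ii), so the chord functions as an applied dominant of ii.

V/ii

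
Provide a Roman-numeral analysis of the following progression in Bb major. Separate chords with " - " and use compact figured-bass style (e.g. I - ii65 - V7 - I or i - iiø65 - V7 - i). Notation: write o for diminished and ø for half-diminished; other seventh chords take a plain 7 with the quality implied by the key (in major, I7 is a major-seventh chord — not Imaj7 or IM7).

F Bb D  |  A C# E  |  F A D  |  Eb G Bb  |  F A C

I64 - V/iii - iii6 - IV - V

F-Bb-D: major triad on Bb = scale degree 1 → I64.
A-C#-E is the secondary dominant of iii (major triad on A): V/iii.
F-A-D has root D, degree 3 in Bb major, so iii6.
Eb-G-Bb: major triad on Eb = scale degree 4 → IV.
F-A-C has root F, degree 5 in Bb major, so V.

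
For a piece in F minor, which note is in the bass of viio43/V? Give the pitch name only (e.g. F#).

The applied chord viio43/V is rooted on B: B-D-F-Ab.
The figure 43 means second inversion — the fifth is in the bass.

F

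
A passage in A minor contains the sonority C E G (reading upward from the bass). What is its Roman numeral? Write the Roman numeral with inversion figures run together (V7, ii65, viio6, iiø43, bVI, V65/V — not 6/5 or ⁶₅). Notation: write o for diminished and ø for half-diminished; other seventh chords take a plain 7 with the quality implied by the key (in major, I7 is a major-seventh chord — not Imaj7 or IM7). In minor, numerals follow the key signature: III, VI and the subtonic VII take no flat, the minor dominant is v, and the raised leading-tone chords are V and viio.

The pitches C-E-G form a major triad rooted on C.
In A minor, C is the mediant; the diatonic major triad there is III.

III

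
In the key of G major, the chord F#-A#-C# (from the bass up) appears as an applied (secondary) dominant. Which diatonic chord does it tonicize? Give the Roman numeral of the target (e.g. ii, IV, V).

The chord is a major triad on F#.
A dominant resolves down a perfect fifth: F# → B. In G major, B is scale degree 3, i.e. iii.

iii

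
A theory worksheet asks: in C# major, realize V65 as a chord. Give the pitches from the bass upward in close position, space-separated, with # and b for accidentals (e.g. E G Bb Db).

In C# major, the dominant is G#, and the diatonic chord built there is a dominant seventh chord.
That chord is spelled G#-B#-D#-F#.
The figured bass 65 indicates first inversion, placing the third (B#) in the bass: B#-D#-F#-G#.

B# D# F# G#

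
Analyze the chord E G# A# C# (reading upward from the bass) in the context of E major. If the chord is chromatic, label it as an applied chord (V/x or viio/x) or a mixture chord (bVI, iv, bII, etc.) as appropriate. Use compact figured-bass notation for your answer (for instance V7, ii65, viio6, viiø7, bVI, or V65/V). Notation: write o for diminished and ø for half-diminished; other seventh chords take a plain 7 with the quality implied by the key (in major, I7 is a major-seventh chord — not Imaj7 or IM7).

The pitches A#-C#-E-G# form a half-diminished seventh chord rooted on A#.
A# sits a half step below B (V in E major); a diminished chord there is the applied leading-tone chord of V.
With E in the bass the chord is in second inversion, so the figured bass is 43.

viiø43/V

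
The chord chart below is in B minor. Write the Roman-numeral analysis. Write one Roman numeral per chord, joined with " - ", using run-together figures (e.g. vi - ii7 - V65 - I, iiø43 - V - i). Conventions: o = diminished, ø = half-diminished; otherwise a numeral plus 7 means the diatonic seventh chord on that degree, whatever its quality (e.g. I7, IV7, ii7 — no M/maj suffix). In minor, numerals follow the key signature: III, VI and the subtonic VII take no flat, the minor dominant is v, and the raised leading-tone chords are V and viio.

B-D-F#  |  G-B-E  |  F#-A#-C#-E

B-D-F#: minor triad on B = scale degree 1 → i.
G-B-E: root E is the subdominant; minor triad there is iv6.
F#-A#-C#-E: dominant seventh chord on F# = scale degree 5 → V7.

i - iv6 - V7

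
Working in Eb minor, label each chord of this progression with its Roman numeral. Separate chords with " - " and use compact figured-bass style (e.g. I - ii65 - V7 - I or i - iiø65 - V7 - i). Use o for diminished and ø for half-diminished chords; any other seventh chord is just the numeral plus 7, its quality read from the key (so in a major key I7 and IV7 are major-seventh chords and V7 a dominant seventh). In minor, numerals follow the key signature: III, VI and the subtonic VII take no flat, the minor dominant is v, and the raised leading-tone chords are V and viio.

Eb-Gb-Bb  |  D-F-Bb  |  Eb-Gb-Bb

Eb-Gb-Bb: minor triad on Eb = scale degree 1 → i.
D-F-Bb: major triad on Bb = scale degree 5 → V6.
Eb-Gb-Bb has root Eb, degree 1 in Eb minor, so i.

i - V6 - i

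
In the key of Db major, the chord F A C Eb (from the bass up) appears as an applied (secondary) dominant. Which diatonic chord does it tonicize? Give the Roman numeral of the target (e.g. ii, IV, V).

vi

The chord is a dominant seventh chord on F.
A dominant resolves down a perfect fifth: F → Bb. In Db major, Bb is scale degree 6, i.e. vi.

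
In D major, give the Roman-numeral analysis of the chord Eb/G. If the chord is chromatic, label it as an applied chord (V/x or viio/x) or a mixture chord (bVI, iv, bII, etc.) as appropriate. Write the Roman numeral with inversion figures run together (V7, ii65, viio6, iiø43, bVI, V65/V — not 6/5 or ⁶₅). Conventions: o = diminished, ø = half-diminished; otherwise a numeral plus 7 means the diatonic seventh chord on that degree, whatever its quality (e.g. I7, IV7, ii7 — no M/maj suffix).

Stacked in thirds the chord is Eb-G-Bb: a major triad on Eb.
Eb is the lowered second degree of D major (diatonic 2 would be E). This is the Neapolitan sixth — a major triad on the lowered second degree, here in its customary first inversion.
With G in the bass the chord is in first inversion, so the figured bass is 6.

bII6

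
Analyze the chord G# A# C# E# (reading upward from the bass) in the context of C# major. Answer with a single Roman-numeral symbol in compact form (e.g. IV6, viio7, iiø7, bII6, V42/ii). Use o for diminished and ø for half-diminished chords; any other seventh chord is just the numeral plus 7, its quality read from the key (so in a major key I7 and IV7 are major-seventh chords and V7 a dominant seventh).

vi42

Stacked in thirds the chord is A#-C#-E#-G#: a minor seventh chord on A#.
In C# major, A# is the submediant; the diatonic minor seventh chord there is vi7.
With G# in the bass the chord is in third inversion, so the figured bass is 42.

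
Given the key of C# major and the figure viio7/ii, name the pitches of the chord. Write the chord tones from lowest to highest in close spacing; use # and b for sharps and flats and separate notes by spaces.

C## E# G# B

The slash marks an applied leading-tone chord: viio of ii. In C# major, ii is D#, so the leading tone to it is C##, a half step below.
Building a fully diminished seventh chord on C## gives C##-E#-G#-B.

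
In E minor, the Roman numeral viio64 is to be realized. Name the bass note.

A

viio in E minor has root D#; the chord is D#-F#-A.
The figure 64 means second inversion — the fifth is in the bass.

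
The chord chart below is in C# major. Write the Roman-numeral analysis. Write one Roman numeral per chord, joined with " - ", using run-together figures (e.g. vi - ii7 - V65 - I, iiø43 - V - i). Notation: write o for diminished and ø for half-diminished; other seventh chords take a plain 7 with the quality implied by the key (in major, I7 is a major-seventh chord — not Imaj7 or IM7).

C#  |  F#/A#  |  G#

C# has root C#, degree 1 in C# major, so I.
F#/A#: major triad on F# = scale degree 4 → IV6.
G#: root G# is the dominant; major triad there is V.

I - IV6 - V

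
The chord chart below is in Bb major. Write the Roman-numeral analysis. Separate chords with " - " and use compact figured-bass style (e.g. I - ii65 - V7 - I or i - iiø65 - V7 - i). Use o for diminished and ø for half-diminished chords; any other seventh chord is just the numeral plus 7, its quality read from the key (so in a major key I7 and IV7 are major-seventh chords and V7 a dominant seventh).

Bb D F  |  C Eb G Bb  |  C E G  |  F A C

I - ii7 - V/V - V

Bb-D-F has root Bb, degree 1 in Bb major, so I.
C-Eb-G-Bb: root C is the supertonic; minor seventh chord there is ii7.
C-E-G: chromatic; C is V of V, so V/V.
F-A-C: root F is the dominant; major triad there is V.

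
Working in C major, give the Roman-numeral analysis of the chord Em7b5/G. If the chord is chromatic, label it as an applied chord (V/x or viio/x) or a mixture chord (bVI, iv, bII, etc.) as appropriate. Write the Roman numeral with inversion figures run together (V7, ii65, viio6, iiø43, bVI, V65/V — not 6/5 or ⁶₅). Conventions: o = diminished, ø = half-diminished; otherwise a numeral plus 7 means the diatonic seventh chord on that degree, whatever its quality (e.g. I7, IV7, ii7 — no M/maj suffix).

viiø65/IV

Stacked in thirds the chord is E-G-Bb-D: a half-diminished seventh chord on E.
E sits a half step below F (IV in C major); a diminished chord there is the applied leading-tone chord of IV.
With G in the bass the chord is in first inversion, so the figured bass is 65.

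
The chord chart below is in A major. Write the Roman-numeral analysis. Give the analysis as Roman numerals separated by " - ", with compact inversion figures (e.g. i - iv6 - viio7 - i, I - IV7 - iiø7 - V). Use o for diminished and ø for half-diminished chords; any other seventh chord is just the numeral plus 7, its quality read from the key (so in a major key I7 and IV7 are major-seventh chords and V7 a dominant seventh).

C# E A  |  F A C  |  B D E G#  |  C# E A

C#-E-A: major triad on A = scale degree 1 → I6.
F-A-C: major triad on F — chromatic; bVI (borrowed from the parallel minor).
B-D-E-G# has root E, degree 5 in A major, so V43.
C#-E-A has root A, degree 1 in A major, so I6.

I6 - bVI - V43 - I6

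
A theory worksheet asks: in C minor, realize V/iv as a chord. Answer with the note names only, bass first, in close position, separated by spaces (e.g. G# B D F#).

C E G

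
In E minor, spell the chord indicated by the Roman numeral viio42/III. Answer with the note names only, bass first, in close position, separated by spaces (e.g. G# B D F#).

Eb F# A C

viio42/III is a secondary leading-tone chord. The target III is G in E minor; the applied chord is rooted a semitone below, on F#.
Building a fully diminished seventh chord on F# gives F#-A-C-Eb.
The figured bass 42 indicates third inversion, placing the seventh (Eb) in the bass: Eb-F#-A-C.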